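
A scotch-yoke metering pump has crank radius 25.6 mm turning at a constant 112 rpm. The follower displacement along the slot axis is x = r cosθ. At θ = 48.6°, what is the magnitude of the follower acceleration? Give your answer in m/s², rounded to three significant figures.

2.33

ω = 11.73 rad/s (from 112 rpm).
x = r cosθ ⇒ ẍ = −rω² cosθ (ω constant).
|a| = rω²|cosθ| = 0.0256·(11.73)²·|cos 48.6°| = 2.3288 m/s².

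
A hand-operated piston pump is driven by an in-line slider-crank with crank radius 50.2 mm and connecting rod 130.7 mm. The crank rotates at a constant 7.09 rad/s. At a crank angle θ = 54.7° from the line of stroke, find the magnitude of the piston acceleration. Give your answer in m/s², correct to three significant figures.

1.16

ω = 7.09 rad/s
x(θ) = r cosθ + √(L² − r² sin²θ); with ω constant, a = ω²·d²x/dθ².
d²x/dθ² = −r cosθ − r²(cos2θ)/√u − r⁴ sin²2θ/(4u^{3/2}),  u = L² − r² sin²θ = 0.0154039 m².
Substituting r = 0.0502 m, L = 0.1307 m, θ = 54.7°: d²x/dθ² = -0.023003 m.
a = ω²·d²x/dθ² = (7.09)²·(-0.023003) = -1.1563 m/s²;  |a| = 1.1563 m/s².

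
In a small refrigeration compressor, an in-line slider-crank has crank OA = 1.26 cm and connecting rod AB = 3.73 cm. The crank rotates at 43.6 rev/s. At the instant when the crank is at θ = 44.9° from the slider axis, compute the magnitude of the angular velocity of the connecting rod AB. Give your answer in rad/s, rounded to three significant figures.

67.5

ω = 273.9 rad/s (converted from 43.6 rev/s).
The rod makes angle φ with the slider axis where L sinφ = r sinθ; differentiating, L cosφ·φ̇ = r ω cosθ.
L cosφ = √(L² − r² sin²θ) = 0.036224 m.
|ω_rod| = r ω |cosθ| / √(L² − r² sin²θ) = 0.0126·273.9·0.70834/0.036224 = 67.496 rad/s.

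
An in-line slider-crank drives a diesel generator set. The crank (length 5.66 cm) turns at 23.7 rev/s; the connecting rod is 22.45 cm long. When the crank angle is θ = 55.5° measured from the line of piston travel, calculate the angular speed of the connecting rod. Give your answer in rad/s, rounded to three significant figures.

21.7

ω = 148.9 rad/s (converted from 23.7 rev/s).
The rod makes angle φ with the slider axis where L sinφ = r sinθ; differentiating, L cosφ·φ̇ = r ω cosθ.
L cosφ = √(L² − r² sin²θ) = 0.2196 m.
|ω_rod| = r ω |cosθ| / √(L² − r² sin²θ) = 0.0566·148.9·0.56641/0.2196 = 21.739 rad/s.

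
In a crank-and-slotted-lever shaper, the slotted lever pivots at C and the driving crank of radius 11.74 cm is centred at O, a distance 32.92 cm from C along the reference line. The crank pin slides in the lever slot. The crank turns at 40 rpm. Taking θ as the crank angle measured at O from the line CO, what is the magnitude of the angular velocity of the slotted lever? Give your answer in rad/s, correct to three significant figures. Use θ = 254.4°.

0.140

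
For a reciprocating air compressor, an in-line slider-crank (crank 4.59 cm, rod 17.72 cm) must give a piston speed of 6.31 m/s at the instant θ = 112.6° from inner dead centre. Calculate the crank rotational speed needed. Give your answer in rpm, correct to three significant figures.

For an in-line slider-crank, |v_piston| = rω|sinθ|·[1 + r cosθ/√(L² − r² sin²θ)].
With r = 0.0459 m, L = 0.1772 m, θ = 112.6°: the bracketed kinematic factor |dx/dθ| = 0.038031 m.
ω = v/|dx/dθ| = 6.31/0.038031 = 165.92 rad/s.
N = 60ω/(2π) = 1584.4 rpm.

1580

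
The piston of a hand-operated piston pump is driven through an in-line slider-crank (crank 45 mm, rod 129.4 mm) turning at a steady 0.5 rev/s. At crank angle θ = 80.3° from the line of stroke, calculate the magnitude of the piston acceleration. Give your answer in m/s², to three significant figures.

0.0796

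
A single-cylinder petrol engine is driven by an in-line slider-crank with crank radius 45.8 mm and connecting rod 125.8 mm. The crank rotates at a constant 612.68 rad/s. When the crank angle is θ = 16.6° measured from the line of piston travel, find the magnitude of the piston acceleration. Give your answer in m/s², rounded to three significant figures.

ω = 612.7 rad/s
x(θ) = r cosθ + √(L² − r² sin²θ); with ω constant, a = ω²·d²x/dθ².
d²x/dθ² = −r cosθ − r²(cos2θ)/√u − r⁴ sin²2θ/(4u^{3/2}),  u = L² − r² sin²θ = 0.0156544 m².
Substituting r = 0.0458 m, L = 0.1258 m, θ = 16.6°: d²x/dθ² = -0.058088 m.
a = ω²·d²x/dθ² = (612.7)²·(-0.058088) = -21805 m/s²;  |a| = 21805 m/s².

21800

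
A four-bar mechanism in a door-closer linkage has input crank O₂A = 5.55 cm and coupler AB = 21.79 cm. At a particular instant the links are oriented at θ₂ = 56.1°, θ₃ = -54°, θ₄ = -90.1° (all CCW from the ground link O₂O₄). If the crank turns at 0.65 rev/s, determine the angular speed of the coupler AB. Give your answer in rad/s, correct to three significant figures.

0.982

ω₂ = 4.084 rad/s (from 0.65 rev/s).
Differentiating the loop-closure r₂e^{iθ₂}+r₃e^{iθ₃}=r₁+r₄e^{iθ₄} gives r₂ω₂e^{iθ₂}+r₃ω₃e^{iθ₃}=r₄ω₄e^{iθ₄}.
Eliminating the other unknown: ω₃ = r₂ω₂ sin(θ₄−θ₂) / [r₃ sin(θ₃−θ₄)].
Numerator sine = -0.55630; denominator sine = +0.58920.
Result = 0.0555·4.084·(-0.55630) / (0.2179·(+0.58920)) = -0.98214 rad/s; magnitude 0.98214 rad/s.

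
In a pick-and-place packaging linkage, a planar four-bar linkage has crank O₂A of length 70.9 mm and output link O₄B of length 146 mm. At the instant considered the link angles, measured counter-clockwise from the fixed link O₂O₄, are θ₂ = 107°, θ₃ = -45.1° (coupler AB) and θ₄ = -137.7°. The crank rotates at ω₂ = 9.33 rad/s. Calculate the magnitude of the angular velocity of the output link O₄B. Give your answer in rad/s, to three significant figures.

2.12

ω₂ = 9.33 rad/s
Differentiating the loop-closure r₂e^{iθ₂}+r₃e^{iθ₃}=r₁+r₄e^{iθ₄} gives r₂ω₂e^{iθ₂}+r₃ω₃e^{iθ₃}=r₄ω₄e^{iθ₄}.
Eliminating the other unknown: ω₄ = r₂ω₂ sin(θ₂−θ₃) / [r₄ sin(θ₄−θ₃)].
Numerator sine = +0.46793; denominator sine = -0.99897.
Result = 0.0709·9.33·(+0.46793) / (0.146·(-0.99897)) = -2.1223 rad/s; magnitude 2.1223 rad/s.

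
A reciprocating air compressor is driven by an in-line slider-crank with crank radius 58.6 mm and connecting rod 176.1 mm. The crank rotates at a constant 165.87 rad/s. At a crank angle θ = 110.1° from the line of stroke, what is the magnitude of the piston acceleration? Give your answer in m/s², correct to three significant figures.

978

ω = 165.9 rad/s
x(θ) = r cosθ + √(L² − r² sin²θ); with ω constant, a = ω²·d²x/dθ².
d²x/dθ² = −r cosθ − r²(cos2θ)/√u − r⁴ sin²2θ/(4u^{3/2}),  u = L² − r² sin²θ = 0.0279828 m².
Substituting r = 0.0586 m, L = 0.1761 m, θ = 110.1°: d²x/dθ² = +0.035555 m.
a = ω²·d²x/dθ² = (165.9)²·(+0.035555) = +978.23 m/s²;  |a| = 978.23 m/s².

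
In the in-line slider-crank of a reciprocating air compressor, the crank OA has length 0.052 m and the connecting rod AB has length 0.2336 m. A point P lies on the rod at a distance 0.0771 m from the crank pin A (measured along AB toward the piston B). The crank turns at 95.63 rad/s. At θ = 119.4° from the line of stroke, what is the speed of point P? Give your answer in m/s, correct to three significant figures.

4.48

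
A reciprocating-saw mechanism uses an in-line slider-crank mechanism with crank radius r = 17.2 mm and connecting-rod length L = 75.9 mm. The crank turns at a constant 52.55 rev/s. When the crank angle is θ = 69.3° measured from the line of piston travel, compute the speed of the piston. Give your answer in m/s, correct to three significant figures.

5.75

ω = 2π·52.6 = 330.2 rad/s
For an in-line slider-crank, x = r cosθ + √(L² − r² sin²θ), so v = −rω sinθ·[1 + r cosθ/√(L² − r² sin²θ)].
With r = 0.0172 m, L = 0.0759 m, θ = 69.3°: √(L² − r² sin²θ) = 0.074175 m.
v = −0.0172·330.2·0.93544·[1 + 0.0172·0.35347/0.074175] = -5.7479 m/s.
|v| = 5.7479 m/s.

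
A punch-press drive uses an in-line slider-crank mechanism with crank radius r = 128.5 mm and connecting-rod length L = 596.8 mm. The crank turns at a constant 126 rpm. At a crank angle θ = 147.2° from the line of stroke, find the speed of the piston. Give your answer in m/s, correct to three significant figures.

ω = 2π·126/60 = 13.19 rad/s
For an in-line slider-crank, x = r cosθ + √(L² − r² sin²θ), so v = −rω sinθ·[1 + r cosθ/√(L² − r² sin²θ)].
With r = 0.1285 m, L = 0.5968 m, θ = 147.2°: √(L² − r² sin²θ) = 0.59273 m.
v = −0.1285·13.19·0.54171·[1 + 0.1285·-0.84057/0.59273] = -0.7511 m/s.
|v| = 0.7511 m/s.

0.751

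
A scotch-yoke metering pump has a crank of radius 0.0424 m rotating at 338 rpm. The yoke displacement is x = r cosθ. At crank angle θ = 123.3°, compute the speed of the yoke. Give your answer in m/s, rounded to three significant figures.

ω = 35.4 rad/s (from 338 rpm).
x = r cosθ ⇒ ẋ = −rω sinθ.
|v| = rω|sinθ| = 0.0424·35.4·|sin 123.3°| = 1.2543 m/s.

1.25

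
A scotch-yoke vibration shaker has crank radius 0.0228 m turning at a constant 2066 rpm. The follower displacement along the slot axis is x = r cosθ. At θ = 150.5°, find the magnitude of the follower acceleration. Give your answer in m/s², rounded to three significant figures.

ω = 216.4 rad/s (from 2066 rpm).
x = r cosθ ⇒ ẍ = −rω² cosθ (ω constant).
|a| = rω²|cosθ| = 0.0228·(216.4)²·|cos 150.5°| = 928.86 m/s².

929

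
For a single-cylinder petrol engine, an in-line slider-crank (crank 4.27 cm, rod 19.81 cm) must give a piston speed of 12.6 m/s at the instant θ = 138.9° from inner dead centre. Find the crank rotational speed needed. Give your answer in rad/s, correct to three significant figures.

For an in-line slider-crank, |v_piston| = rω|sinθ|·[1 + r cosθ/√(L² − r² sin²θ)].
With r = 0.0427 m, L = 0.1981 m, θ = 138.9°: the bracketed kinematic factor |dx/dθ| = 0.023464 m.
ω = v/|dx/dθ| = 12.6/0.023464 = 536.99 rad/s.

537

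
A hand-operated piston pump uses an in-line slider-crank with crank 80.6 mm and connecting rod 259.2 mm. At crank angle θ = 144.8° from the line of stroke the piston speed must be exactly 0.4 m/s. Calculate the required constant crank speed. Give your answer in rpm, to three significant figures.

111

For an in-line slider-crank, |v_piston| = rω|sinθ|·[1 + r cosθ/√(L² − r² sin²θ)].
With r = 0.0806 m, L = 0.2592 m, θ = 144.8°: the bracketed kinematic factor |dx/dθ| = 0.034461 m.
ω = v/|dx/dθ| = 0.4/0.034461 = 11.607 rad/s.
N = 60ω/(2π) = 110.84 rpm.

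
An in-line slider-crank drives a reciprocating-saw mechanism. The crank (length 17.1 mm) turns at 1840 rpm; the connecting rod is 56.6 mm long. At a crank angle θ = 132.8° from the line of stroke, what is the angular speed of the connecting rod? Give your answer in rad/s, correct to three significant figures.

40.6

ω = 192.7 rad/s (converted from 1840 rpm).
The rod makes angle φ with the slider axis where L sinφ = r sinθ; differentiating, L cosφ·φ̇ = r ω cosθ.
L cosφ = √(L² − r² sin²θ) = 0.055192 m.
|ω_rod| = r ω |cosθ| / √(L² − r² sin²θ) = 0.0171·192.7·0.67944/0.055192 = 40.562 rad/s.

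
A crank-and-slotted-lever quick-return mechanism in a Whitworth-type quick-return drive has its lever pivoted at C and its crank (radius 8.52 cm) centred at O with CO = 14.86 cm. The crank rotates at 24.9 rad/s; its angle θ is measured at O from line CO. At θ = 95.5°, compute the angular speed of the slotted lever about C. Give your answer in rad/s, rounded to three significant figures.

5.59

ω = 24.9 rad/s
Crank pin A relative to C: A = (d + r cosθ, r sinθ); lever angle φ = atan2(r sinθ, d + r cosθ).
Differentiating tanφ: φ̇ = rω(d cosθ + r)/(d² + r² + 2dr cosθ).
d² + r² + 2dr cosθ = |CA|² = 0.026914 m²;  d cosθ + r = +0.070957 m.
|ω_lever| = |0.0852·24.9·+0.070957| / 0.026914 = 5.5932 rad/s.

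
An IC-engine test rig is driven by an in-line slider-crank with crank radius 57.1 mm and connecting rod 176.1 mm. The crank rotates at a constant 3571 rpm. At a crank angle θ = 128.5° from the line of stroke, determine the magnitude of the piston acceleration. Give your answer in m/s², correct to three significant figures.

5500

ω = 2π·3571/60 = 374 rad/s
x(θ) = r cosθ + √(L² − r² sin²θ); with ω constant, a = ω²·d²x/dθ².
d²x/dθ² = −r cosθ − r²(cos2θ)/√u − r⁴ sin²2θ/(4u^{3/2}),  u = L² − r² sin²θ = 0.0290143 m².
Substituting r = 0.0571 m, L = 0.1761 m, θ = 128.5°: d²x/dθ² = +0.039341 m.
a = ω²·d²x/dθ² = (374)²·(+0.039341) = +5501.5 m/s²;  |a| = 5501.5 m/s².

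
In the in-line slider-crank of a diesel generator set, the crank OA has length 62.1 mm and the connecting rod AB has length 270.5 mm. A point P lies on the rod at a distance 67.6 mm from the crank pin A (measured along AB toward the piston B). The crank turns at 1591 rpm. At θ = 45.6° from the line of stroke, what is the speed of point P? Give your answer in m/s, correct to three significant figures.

9.42

ω = 166.6 rad/s.  Crank-pin speed |V_A| = rω = 10.346 m/s, perpendicular to OA.
Rod angle: sinφ = −(r/L) sinθ ⇒ φ = -9.441°; ω_rod = −rω cosθ/√(L²−r²sin²θ) = -27.129 rad/s.
V_P = V_A + ω_rod × AP, with AP = 0.0676 m along the rod.
Components: V_Px = −rω sinθ − a·ω_rod·sinφ = -7.693 m/s;  V_Py = rω cosθ + a·ω_rod·cosφ = +5.4299 m/s.
|V_P| = √(V_Px² + V_Py²) = 9.4163 m/s.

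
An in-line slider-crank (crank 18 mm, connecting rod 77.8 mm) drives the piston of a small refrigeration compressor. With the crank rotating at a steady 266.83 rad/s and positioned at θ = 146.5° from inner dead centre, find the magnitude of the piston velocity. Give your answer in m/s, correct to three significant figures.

ω = 266.8 rad/s
For an in-line slider-crank, x = r cosθ + √(L² − r² sin²θ), so v = −rω sinθ·[1 + r cosθ/√(L² − r² sin²θ)].
With r = 0.018 m, L = 0.0778 m, θ = 146.5°: √(L² − r² sin²θ) = 0.077163 m.
v = −0.018·266.8·0.55194·[1 + 0.018·-0.83389/0.077163] = -2.1353 m/s.
|v| = 2.1353 m/s.

2.14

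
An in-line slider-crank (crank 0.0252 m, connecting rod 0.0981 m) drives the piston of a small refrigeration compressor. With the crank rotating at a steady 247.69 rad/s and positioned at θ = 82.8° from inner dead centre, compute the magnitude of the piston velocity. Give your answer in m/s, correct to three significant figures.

6.40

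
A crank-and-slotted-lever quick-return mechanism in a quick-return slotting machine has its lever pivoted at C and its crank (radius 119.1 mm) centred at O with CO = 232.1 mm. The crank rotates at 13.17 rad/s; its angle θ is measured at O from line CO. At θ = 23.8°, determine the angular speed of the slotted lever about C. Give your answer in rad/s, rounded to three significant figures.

ω = 13.17 rad/s
Crank pin A relative to C: A = (d + r cosθ, r sinθ); lever angle φ = atan2(r sinθ, d + r cosθ).
Differentiating tanφ: φ̇ = rω(d cosθ + r)/(d² + r² + 2dr cosθ).
d² + r² + 2dr cosθ = |CA|² = 0.11864 m²;  d cosθ + r = +0.33146 m.
|ω_lever| = |0.1191·13.17·+0.33146| / 0.11864 = 4.3823 rad/s.

4.38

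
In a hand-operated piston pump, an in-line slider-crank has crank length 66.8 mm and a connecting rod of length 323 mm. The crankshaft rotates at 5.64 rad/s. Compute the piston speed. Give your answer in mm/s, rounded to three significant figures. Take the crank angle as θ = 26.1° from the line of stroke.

197

ω = 5.64 rad/s
For an in-line slider-crank, x = r cosθ + √(L² − r² sin²θ), so v = −rω sinθ·[1 + r cosθ/√(L² − r² sin²θ)].
With r = 0.0668 m, L = 0.323 m, θ = 26.1°: √(L² − r² sin²θ) = 0.32166 m.
v = −0.0668·5.64·0.43994·[1 + 0.0668·0.89803/0.32166] = -0.19666 m/s.
|v| = 0.19666 m/s = 196.66 mm/s.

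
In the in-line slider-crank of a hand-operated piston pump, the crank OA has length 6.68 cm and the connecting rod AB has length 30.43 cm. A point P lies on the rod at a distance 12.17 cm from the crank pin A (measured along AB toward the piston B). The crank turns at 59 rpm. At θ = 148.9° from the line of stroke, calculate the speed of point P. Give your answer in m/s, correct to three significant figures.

ω = 6.178 rad/s.  Crank-pin speed |V_A| = rω = 0.41272 m/s, perpendicular to OA.
Rod angle: sinφ = −(r/L) sinθ ⇒ φ = -6.511°; ω_rod = −rω cosθ/√(L²−r²sin²θ) = +1.1689 rad/s.
V_P = V_A + ω_rod × AP, with AP = 0.1217 m along the rod.
Components: V_Px = −rω sinθ − a·ω_rod·sinφ = -0.19705 m/s;  V_Py = rω cosθ + a·ω_rod·cosφ = -0.21206 m/s.
|V_P| = √(V_Px² + V_Py²) = 0.28948 m/s.

0.289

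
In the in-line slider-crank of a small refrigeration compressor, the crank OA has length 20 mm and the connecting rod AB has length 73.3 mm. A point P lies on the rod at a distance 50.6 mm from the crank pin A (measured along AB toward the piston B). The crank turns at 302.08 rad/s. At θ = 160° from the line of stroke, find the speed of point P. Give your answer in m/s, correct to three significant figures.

ω = 302.1 rad/s.  Crank-pin speed |V_A| = rω = 6.0416 m/s, perpendicular to OA.
Rod angle: sinφ = −(r/L) sinθ ⇒ φ = -5.355°; ω_rod = −rω cosθ/√(L²−r²sin²θ) = +77.792 rad/s.
V_P = V_A + ω_rod × AP, with AP = 0.0506 m along the rod.
Components: V_Px = −rω sinθ − a·ω_rod·sinφ = -1.699 m/s;  V_Py = rω cosθ + a·ω_rod·cosφ = -1.7582 m/s.
|V_P| = √(V_Px² + V_Py²) = 2.445 m/s.

2.44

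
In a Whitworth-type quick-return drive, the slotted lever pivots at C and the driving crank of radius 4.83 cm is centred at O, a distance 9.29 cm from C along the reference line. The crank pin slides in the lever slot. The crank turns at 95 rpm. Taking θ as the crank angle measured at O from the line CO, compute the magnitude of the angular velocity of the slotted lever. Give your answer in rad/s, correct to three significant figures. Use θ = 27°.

ω = 9.948 rad/s (from 95 rpm).
Crank pin A relative to C: A = (d + r cosθ, r sinθ); lever angle φ = atan2(r sinθ, d + r cosθ).
Differentiating tanφ: φ̇ = rω(d cosθ + r)/(d² + r² + 2dr cosθ).
d² + r² + 2dr cosθ = |CA|² = 0.0189593 m²;  d cosθ + r = +0.13107 m.
|ω_lever| = |0.0483·9.948·+0.13107| / 0.0189593 = 3.322 rad/s.

3.32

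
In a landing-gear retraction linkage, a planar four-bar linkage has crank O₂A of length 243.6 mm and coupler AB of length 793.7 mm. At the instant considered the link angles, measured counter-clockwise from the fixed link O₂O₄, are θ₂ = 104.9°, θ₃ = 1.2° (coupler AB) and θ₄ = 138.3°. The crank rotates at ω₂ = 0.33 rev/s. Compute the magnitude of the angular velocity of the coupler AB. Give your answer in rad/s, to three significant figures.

0.515

ω₂ = 2.073 rad/s (from 0.33 rev/s).
Differentiating the loop-closure r₂e^{iθ₂}+r₃e^{iθ₃}=r₁+r₄e^{iθ₄} gives r₂ω₂e^{iθ₂}+r₃ω₃e^{iθ₃}=r₄ω₄e^{iθ₄}.
Eliminating the other unknown: ω₃ = r₂ω₂ sin(θ₄−θ₂) / [r₃ sin(θ₃−θ₄)].
Numerator sine = +0.55048; denominator sine = -0.68072.
Result = 0.2436·2.073·(+0.55048) / (0.7937·(-0.68072)) = -0.51462 rad/s; magnitude 0.51462 rad/s.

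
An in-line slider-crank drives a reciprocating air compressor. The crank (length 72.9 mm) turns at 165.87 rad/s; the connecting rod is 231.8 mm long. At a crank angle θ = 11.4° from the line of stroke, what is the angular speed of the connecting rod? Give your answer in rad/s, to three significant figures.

ω = 165.9 rad/s
The rod makes angle φ with the slider axis where L sinφ = r sinθ; differentiating, L cosφ·φ̇ = r ω cosθ.
L cosφ = √(L² − r² sin²θ) = 0.23135 m.
|ω_rod| = r ω |cosθ| / √(L² − r² sin²θ) = 0.0729·165.9·0.98027/0.23135 = 51.235 rad/s.

51.2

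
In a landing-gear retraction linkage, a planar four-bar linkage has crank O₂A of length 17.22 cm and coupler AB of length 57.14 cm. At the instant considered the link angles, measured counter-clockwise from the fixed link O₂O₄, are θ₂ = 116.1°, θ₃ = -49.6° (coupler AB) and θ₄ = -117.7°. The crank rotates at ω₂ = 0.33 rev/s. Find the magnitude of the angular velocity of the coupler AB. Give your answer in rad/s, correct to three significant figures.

ω₂ = 2.073 rad/s (from 0.33 rev/s).
Differentiating the loop-closure r₂e^{iθ₂}+r₃e^{iθ₃}=r₁+r₄e^{iθ₄} gives r₂ω₂e^{iθ₂}+r₃ω₃e^{iθ₃}=r₄ω₄e^{iθ₄}.
Eliminating the other unknown: ω₃ = r₂ω₂ sin(θ₄−θ₂) / [r₃ sin(θ₃−θ₄)].
Numerator sine = +0.80696; denominator sine = +0.92784.
Result = 0.1722·2.073·(+0.80696) / (0.5714·(+0.92784)) = +0.54346 rad/s; magnitude 0.54346 rad/s.

0.543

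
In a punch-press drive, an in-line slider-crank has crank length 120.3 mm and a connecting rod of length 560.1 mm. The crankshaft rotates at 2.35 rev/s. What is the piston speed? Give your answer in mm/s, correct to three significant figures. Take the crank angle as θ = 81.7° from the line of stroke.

1810

ω = 2π·2.35 = 14.77 rad/s
For an in-line slider-crank, x = r cosθ + √(L² − r² sin²θ), so v = −rω sinθ·[1 + r cosθ/√(L² − r² sin²θ)].
With r = 0.1203 m, L = 0.5601 m, θ = 81.7°: √(L² − r² sin²θ) = 0.5473 m.
v = −0.1203·14.77·0.98953·[1 + 0.1203·0.14436/0.5473] = -1.8135 m/s.
|v| = 1.8135 m/s = 1813.5 mm/s.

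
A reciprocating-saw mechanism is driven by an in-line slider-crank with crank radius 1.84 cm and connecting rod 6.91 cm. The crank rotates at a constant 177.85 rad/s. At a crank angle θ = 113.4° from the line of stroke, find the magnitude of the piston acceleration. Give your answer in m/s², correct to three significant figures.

ω = 177.8 rad/s
x(θ) = r cosθ + √(L² − r² sin²θ); with ω constant, a = ω²·d²x/dθ².
d²x/dθ² = −r cosθ − r²(cos2θ)/√u − r⁴ sin²2θ/(4u^{3/2}),  u = L² − r² sin²θ = 0.00448965 m².
Substituting r = 0.0184 m, L = 0.0691 m, θ = 113.4°: d²x/dθ² = +0.010716 m.
a = ω²·d²x/dθ² = (177.8)²·(+0.010716) = +338.95 m/s²;  |a| = 338.95 m/s².

339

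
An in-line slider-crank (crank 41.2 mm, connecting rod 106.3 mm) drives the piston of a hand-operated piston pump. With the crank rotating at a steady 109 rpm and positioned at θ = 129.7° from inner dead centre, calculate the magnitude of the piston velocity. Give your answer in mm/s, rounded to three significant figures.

ω = 2π·109/60 = 11.41 rad/s
For an in-line slider-crank, x = r cosθ + √(L² − r² sin²θ), so v = −rω sinθ·[1 + r cosθ/√(L² − r² sin²θ)].
With r = 0.0412 m, L = 0.1063 m, θ = 129.7°: √(L² − r² sin²θ) = 0.10146 m.
v = −0.0412·11.41·0.76940·[1 + 0.0412·-0.63877/0.10146] = -0.26798 m/s.
|v| = 0.26798 m/s = 267.98 mm/s.

268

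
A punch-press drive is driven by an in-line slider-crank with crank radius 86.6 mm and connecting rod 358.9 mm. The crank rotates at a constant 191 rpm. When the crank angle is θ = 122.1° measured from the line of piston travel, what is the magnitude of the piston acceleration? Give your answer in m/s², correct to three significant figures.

22.0

ω = 2π·191/60 = 20 rad/s
x(θ) = r cosθ + √(L² − r² sin²θ); with ω constant, a = ω²·d²x/dθ².
d²x/dθ² = −r cosθ − r²(cos2θ)/√u − r⁴ sin²2θ/(4u^{3/2}),  u = L² − r² sin²θ = 0.123427 m².
Substituting r = 0.0866 m, L = 0.3589 m, θ = 122.1°: d²x/dθ² = +0.055047 m.
a = ω²·d²x/dθ² = (20)²·(+0.055047) = +22.022 m/s²;  |a| = 22.022 m/s².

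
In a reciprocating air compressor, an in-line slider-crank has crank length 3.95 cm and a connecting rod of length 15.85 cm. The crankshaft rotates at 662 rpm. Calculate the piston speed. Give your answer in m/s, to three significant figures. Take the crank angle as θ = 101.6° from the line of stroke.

2.54

ω = 2π·662/60 = 69.32 rad/s
For an in-line slider-crank, x = r cosθ + √(L² − r² sin²θ), so v = −rω sinθ·[1 + r cosθ/√(L² − r² sin²θ)].
With r = 0.0395 m, L = 0.1585 m, θ = 101.6°: √(L² − r² sin²θ) = 0.1537 m.
v = −0.0395·69.32·0.97958·[1 + 0.0395·-0.20108/0.1537] = -2.5438 m/s.
|v| = 2.5438 m/s.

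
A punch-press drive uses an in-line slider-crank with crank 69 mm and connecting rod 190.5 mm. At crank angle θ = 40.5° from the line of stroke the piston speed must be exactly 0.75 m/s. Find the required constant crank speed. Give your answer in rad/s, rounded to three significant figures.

For an in-line slider-crank, |v_piston| = rω|sinθ|·[1 + r cosθ/√(L² − r² sin²θ)].
With r = 0.069 m, L = 0.1905 m, θ = 40.5°: the bracketed kinematic factor |dx/dθ| = 0.05751 m.
ω = v/|dx/dθ| = 0.75/0.05751 = 13.041 rad/s.

13.0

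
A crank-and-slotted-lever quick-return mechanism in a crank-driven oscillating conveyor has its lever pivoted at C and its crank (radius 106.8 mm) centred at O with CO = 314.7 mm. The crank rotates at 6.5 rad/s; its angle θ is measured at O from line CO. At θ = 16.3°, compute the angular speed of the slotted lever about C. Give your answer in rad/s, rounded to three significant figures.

ω = 6.5 rad/s
Crank pin A relative to C: A = (d + r cosθ, r sinθ); lever angle φ = atan2(r sinθ, d + r cosθ).
Differentiating tanφ: φ̇ = rω(d cosθ + r)/(d² + r² + 2dr cosθ).
d² + r² + 2dr cosθ = |CA|² = 0.17496 m²;  d cosθ + r = +0.40885 m.
|ω_lever| = |0.1068·6.5·+0.40885| / 0.17496 = 1.6222 rad/s.

1.62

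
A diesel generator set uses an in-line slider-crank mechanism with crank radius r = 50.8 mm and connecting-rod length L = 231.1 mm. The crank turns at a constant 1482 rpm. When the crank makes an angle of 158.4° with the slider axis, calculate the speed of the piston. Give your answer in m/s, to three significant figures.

ω = 2π·1482/60 = 155.2 rad/s
For an in-line slider-crank, x = r cosθ + √(L² − r² sin²θ), so v = −rω sinθ·[1 + r cosθ/√(L² − r² sin²θ)].
With r = 0.0508 m, L = 0.2311 m, θ = 158.4°: √(L² − r² sin²θ) = 0.23034 m.
v = −0.0508·155.2·0.36812·[1 + 0.0508·-0.92978/0.23034] = -2.3071 m/s.
|v| = 2.3071 m/s.

2.31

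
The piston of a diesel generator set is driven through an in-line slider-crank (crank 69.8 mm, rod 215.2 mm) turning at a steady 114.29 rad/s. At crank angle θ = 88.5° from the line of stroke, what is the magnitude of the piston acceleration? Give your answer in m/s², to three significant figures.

288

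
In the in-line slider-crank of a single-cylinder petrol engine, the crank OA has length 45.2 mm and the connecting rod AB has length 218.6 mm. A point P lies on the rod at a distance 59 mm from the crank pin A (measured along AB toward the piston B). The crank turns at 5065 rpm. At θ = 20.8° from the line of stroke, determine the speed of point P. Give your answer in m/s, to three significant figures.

ω = 530.4 rad/s.  Crank-pin speed |V_A| = rω = 23.974 m/s, perpendicular to OA.
Rod angle: sinφ = −(r/L) sinθ ⇒ φ = -4.211°; ω_rod = −rω cosθ/√(L²−r²sin²θ) = -102.8 rad/s.
V_P = V_A + ω_rod × AP, with AP = 0.059 m along the rod.
Components: V_Px = −rω sinθ − a·ω_rod·sinφ = -8.9588 m/s;  V_Py = rω cosθ + a·ω_rod·cosφ = +16.363 m/s.
|V_P| = √(V_Px² + V_Py²) = 18.655 m/s.

18.7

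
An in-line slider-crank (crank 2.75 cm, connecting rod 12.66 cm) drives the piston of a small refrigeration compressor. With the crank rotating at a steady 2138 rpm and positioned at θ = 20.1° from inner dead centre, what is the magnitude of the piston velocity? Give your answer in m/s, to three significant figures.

2.55

ω = 2π·2138/60 = 223.9 rad/s
For an in-line slider-crank, x = r cosθ + √(L² − r² sin²θ), so v = −rω sinθ·[1 + r cosθ/√(L² − r² sin²θ)].
With r = 0.0275 m, L = 0.1266 m, θ = 20.1°: √(L² − r² sin²θ) = 0.12625 m.
v = −0.0275·223.9·0.34366·[1 + 0.0275·0.93909/0.12625] = -2.5487 m/s.
|v| = 2.5487 m/s.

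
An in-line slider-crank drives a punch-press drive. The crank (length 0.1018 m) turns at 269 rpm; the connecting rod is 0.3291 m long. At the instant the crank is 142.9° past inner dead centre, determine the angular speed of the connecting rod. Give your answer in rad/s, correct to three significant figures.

7.07

ω = 28.17 rad/s (converted from 269 rpm).
The rod makes angle φ with the slider axis where L sinφ = r sinθ; differentiating, L cosφ·φ̇ = r ω cosθ.
L cosφ = √(L² − r² sin²θ) = 0.32332 m.
|ω_rod| = r ω |cosθ| / √(L² − r² sin²θ) = 0.1018·28.17·0.79758/0.32332 = 7.0741 rad/s.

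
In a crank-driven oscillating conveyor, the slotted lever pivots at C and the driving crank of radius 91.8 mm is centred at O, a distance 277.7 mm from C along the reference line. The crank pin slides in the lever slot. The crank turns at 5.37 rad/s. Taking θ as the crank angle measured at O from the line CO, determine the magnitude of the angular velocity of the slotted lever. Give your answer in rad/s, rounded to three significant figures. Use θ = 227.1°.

0.943

ω = 5.37 rad/s
Crank pin A relative to C: A = (d + r cosθ, r sinθ); lever angle φ = atan2(r sinθ, d + r cosθ).
Differentiating tanφ: φ̇ = rω(d cosθ + r)/(d² + r² + 2dr cosθ).
d² + r² + 2dr cosθ = |CA|² = 0.0508375 m²;  d cosθ + r = -0.097236 m.
|ω_lever| = |0.0918·5.37·-0.097236| / 0.0508375 = 0.94289 rad/s.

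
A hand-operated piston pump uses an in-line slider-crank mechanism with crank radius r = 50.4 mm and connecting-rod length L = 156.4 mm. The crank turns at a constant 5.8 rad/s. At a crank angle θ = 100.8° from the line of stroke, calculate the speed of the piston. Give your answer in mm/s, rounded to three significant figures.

269

ω = 5.8 rad/s
For an in-line slider-crank, x = r cosθ + √(L² − r² sin²θ), so v = −rω sinθ·[1 + r cosθ/√(L² − r² sin²θ)].
With r = 0.0504 m, L = 0.1564 m, θ = 100.8°: √(L² − r² sin²θ) = 0.14836 m.
v = −0.0504·5.8·0.98229·[1 + 0.0504·-0.18738/0.14836] = -0.26886 m/s.
|v| = 0.26886 m/s = 268.86 mm/s.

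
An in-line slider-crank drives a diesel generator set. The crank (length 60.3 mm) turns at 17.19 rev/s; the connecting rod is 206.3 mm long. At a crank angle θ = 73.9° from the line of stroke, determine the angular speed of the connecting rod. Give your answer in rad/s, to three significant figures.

9.12

ω = 108 rad/s (converted from 17.19 rev/s).
The rod makes angle φ with the slider axis where L sinφ = r sinθ; differentiating, L cosφ·φ̇ = r ω cosθ.
L cosφ = √(L² − r² sin²θ) = 0.198 m.
|ω_rod| = r ω |cosθ| / √(L² − r² sin²θ) = 0.0603·108·0.27731/0.198 = 9.1219 rad/s.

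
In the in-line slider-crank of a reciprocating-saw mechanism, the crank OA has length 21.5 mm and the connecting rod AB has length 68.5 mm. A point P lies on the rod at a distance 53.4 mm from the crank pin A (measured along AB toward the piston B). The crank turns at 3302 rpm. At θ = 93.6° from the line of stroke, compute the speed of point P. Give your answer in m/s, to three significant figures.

7.30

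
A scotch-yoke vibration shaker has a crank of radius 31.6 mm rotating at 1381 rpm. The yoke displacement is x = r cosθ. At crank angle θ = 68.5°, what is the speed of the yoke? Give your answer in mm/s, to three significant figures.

ω = 144.6 rad/s (from 1381 rpm).
x = r cosθ ⇒ ẋ = −rω sinθ.
|v| = rω|sinθ| = 0.0316·144.6·|sin 68.5°| = 4.2519 m/s = 4251.9 mm/s.

4250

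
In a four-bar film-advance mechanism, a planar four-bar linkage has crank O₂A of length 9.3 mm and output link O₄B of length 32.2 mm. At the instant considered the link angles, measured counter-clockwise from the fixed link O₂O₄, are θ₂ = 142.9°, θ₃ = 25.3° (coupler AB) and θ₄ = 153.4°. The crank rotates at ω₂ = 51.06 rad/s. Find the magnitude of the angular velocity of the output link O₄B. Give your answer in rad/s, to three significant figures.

ω₂ = 51.06 rad/s
Differentiating the loop-closure r₂e^{iθ₂}+r₃e^{iθ₃}=r₁+r₄e^{iθ₄} gives r₂ω₂e^{iθ₂}+r₃ω₃e^{iθ₃}=r₄ω₄e^{iθ₄}.
Eliminating the other unknown: ω₄ = r₂ω₂ sin(θ₂−θ₃) / [r₄ sin(θ₄−θ₃)].
Numerator sine = +0.88620; denominator sine = +0.78694.
Result = 0.0093·51.06·(+0.88620) / (0.0322·(+0.78694)) = +16.607 rad/s; magnitude 16.607 rad/s.

16.6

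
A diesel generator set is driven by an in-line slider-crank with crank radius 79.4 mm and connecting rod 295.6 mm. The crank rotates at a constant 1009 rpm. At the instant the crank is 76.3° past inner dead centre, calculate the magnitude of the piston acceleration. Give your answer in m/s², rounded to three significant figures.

8.03

ω = 2π·1009/60 = 105.7 rad/s
x(θ) = r cosθ + √(L² − r² sin²θ); with ω constant, a = ω²·d²x/dθ².
d²x/dθ² = −r cosθ − r²(cos2θ)/√u − r⁴ sin²2θ/(4u^{3/2}),  u = L² − r² sin²θ = 0.0814286 m².
Substituting r = 0.0794 m, L = 0.2956 m, θ = 76.3°: d²x/dθ² = +0.00071889 m.
a = ω²·d²x/dθ² = (105.7)²·(+0.00071889) = +8.0261 m/s²;  |a| = 8.0261 m/s².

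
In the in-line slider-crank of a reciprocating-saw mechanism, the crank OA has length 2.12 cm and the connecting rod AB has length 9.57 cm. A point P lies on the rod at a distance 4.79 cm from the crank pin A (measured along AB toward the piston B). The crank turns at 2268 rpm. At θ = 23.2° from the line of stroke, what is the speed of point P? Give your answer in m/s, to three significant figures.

ω = 237.5 rad/s.  Crank-pin speed |V_A| = rω = 5.0351 m/s, perpendicular to OA.
Rod angle: sinφ = −(r/L) sinθ ⇒ φ = -5.006°; ω_rod = −rω cosθ/√(L²−r²sin²θ) = -48.544 rad/s.
V_P = V_A + ω_rod × AP, with AP = 0.0479 m along the rod.
Components: V_Px = −rω sinθ − a·ω_rod·sinφ = -2.1865 m/s;  V_Py = rω cosθ + a·ω_rod·cosφ = +2.3115 m/s.
|V_P| = √(V_Px² + V_Py²) = 3.1818 m/s.

3.18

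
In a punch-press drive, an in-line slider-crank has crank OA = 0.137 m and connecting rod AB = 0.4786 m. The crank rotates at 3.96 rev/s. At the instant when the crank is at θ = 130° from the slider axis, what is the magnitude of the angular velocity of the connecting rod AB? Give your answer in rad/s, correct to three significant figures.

4.69

ω = 24.88 rad/s (converted from 3.96 rev/s).
The rod makes angle φ with the slider axis where L sinφ = r sinθ; differentiating, L cosφ·φ̇ = r ω cosθ.
L cosφ = √(L² − r² sin²θ) = 0.46695 m.
|ω_rod| = r ω |cosθ| / √(L² − r² sin²θ) = 0.137·24.88·0.64279/0.46695 = 4.6924 rad/s.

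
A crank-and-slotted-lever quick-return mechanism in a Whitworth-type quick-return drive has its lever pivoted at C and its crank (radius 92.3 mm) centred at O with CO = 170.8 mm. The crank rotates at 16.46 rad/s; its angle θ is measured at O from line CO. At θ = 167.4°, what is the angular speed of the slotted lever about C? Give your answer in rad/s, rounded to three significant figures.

16.3

ω = 16.46 rad/s
Crank pin A relative to C: A = (d + r cosθ, r sinθ); lever angle φ = atan2(r sinθ, d + r cosθ).
Differentiating tanφ: φ̇ = rω(d cosθ + r)/(d² + r² + 2dr cosθ).
d² + r² + 2dr cosθ = |CA|² = 0.00692159 m²;  d cosθ + r = -0.074387 m.
|ω_lever| = |0.0923·16.46·-0.074387| / 0.00692159 = 16.328 rad/s.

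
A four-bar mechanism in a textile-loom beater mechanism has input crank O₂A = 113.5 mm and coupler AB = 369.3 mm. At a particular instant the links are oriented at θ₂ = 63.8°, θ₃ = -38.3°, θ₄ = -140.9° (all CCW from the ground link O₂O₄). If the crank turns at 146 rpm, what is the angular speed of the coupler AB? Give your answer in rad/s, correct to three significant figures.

ω₂ = 15.29 rad/s (from 146 rpm).
Differentiating the loop-closure r₂e^{iθ₂}+r₃e^{iθ₃}=r₁+r₄e^{iθ₄} gives r₂ω₂e^{iθ₂}+r₃ω₃e^{iθ₃}=r₄ω₄e^{iθ₄}.
Eliminating the other unknown: ω₃ = r₂ω₂ sin(θ₄−θ₂) / [r₃ sin(θ₃−θ₄)].
Numerator sine = +0.41787; denominator sine = +0.97592.
Result = 0.1135·15.29·(+0.41787) / (0.3693·(+0.97592)) = +2.012 rad/s; magnitude 2.012 rad/s.

2.01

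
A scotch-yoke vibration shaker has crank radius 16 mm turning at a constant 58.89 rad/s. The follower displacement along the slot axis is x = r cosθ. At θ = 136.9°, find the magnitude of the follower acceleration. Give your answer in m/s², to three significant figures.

ω = 58.89 rad/s
x = r cosθ ⇒ ẍ = −rω² cosθ (ω constant).
|a| = rω²|cosθ| = 0.016·(58.89)²·|cos 136.9°| = 40.516 m/s².

40.5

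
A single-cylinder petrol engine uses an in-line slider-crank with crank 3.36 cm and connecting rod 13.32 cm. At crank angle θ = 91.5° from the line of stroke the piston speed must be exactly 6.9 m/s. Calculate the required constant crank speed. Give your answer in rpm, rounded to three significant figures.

1980

For an in-line slider-crank, |v_piston| = rω|sinθ|·[1 + r cosθ/√(L² − r² sin²θ)].
With r = 0.0336 m, L = 0.1332 m, θ = 91.5°: the bracketed kinematic factor |dx/dθ| = 0.033359 m.
ω = v/|dx/dθ| = 6.9/0.033359 = 206.84 rad/s.
N = 60ω/(2π) = 1975.2 rpm.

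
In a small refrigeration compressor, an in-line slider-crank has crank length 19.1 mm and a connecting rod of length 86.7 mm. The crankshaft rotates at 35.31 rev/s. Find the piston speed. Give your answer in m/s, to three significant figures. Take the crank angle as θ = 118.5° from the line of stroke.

ω = 2π·35.3 = 221.9 rad/s
For an in-line slider-crank, x = r cosθ + √(L² − r² sin²θ), so v = −rω sinθ·[1 + r cosθ/√(L² − r² sin²θ)].
With r = 0.0191 m, L = 0.0867 m, θ = 118.5°: √(L² − r² sin²θ) = 0.08506 m.
v = −0.0191·221.9·0.87882·[1 + 0.0191·-0.47716/0.08506] = -3.325 m/s.
|v| = 3.325 m/s.

3.32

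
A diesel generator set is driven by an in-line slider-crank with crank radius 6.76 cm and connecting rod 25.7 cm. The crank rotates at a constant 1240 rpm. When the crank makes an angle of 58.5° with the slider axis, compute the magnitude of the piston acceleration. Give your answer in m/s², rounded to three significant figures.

460

ω = 2π·1240/60 = 129.9 rad/s
x(θ) = r cosθ + √(L² − r² sin²θ); with ω constant, a = ω²·d²x/dθ².
d²x/dθ² = −r cosθ − r²(cos2θ)/√u − r⁴ sin²2θ/(4u^{3/2}),  u = L² − r² sin²θ = 0.0627268 m².
Substituting r = 0.0676 m, L = 0.257 m, θ = 58.5°: d²x/dθ² = -0.027301 m.
a = ω²·d²x/dθ² = (129.9)²·(-0.027301) = -460.34 m/s²;  |a| = 460.34 m/s².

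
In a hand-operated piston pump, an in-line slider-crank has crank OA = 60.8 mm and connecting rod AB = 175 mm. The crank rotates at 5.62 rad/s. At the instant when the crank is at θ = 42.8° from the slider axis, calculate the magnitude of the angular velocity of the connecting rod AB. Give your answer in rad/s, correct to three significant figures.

ω = 5.62 rad/s
The rod makes angle φ with the slider axis where L sinφ = r sinθ; differentiating, L cosφ·φ̇ = r ω cosθ.
L cosφ = √(L² − r² sin²θ) = 0.17005 m.
|ω_rod| = r ω |cosθ| / √(L² − r² sin²θ) = 0.0608·5.62·0.73373/0.17005 = 1.4743 rad/s.

1.47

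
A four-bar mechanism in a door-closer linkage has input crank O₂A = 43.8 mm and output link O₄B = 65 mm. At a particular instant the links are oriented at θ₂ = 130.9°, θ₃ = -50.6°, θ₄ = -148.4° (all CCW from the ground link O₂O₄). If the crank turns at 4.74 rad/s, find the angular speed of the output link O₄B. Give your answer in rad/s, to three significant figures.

ω₂ = 4.74 rad/s
Differentiating the loop-closure r₂e^{iθ₂}+r₃e^{iθ₃}=r₁+r₄e^{iθ₄} gives r₂ω₂e^{iθ₂}+r₃ω₃e^{iθ₃}=r₄ω₄e^{iθ₄}.
Eliminating the other unknown: ω₄ = r₂ω₂ sin(θ₂−θ₃) / [r₄ sin(θ₄−θ₃)].
Numerator sine = -0.02618; denominator sine = -0.99075.
Result = 0.0438·4.74·(-0.02618) / (0.065·(-0.99075)) = +0.084391 rad/s; magnitude 0.084391 rad/s.

0.0844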